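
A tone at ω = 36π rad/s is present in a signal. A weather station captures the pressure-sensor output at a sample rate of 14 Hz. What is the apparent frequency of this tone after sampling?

4 Hz

ω = 36π rad/s → f = ω/(2π) = 18 Hz.
18 Hz mod fs = 4 Hz.
4 Hz ≤ fs/2 = 7 Hz, appears at 4 Hz.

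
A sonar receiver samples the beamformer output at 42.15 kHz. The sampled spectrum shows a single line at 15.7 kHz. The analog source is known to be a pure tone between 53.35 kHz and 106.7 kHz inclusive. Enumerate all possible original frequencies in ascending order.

Frequencies that alias to 15.7 kHz are k·fs ± 15.7 kHz for integer k ≥ 0.
k=0: 15.7 kHz.
k=1: 26.45 kHz, 57.85 kHz.
k=2: 68.6 kHz, 100 kHz.
k=3: 110.75 kHz, 142.15 kHz.
Within [53.35 kHz, 106.7 kHz]: 57.85 kHz, 68.6 kHz, 100 kHz.

57.85 kHz, 68.6 kHz, 100 kHz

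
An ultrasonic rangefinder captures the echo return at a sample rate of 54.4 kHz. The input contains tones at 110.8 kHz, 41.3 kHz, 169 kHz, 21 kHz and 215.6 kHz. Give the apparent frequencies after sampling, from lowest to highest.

2 kHz, 5.8 kHz, 13.1 kHz, 21 kHz

fs/2 = 27.2 kHz.
110.8 kHz mod fs = 2 kHz.
2 kHz ≤ fs/2 = 27.2 kHz, appears at 2 kHz.
41.3 kHz > fs/2 = 27.2 kHz, folds to fs − 41.3 kHz = 13.1 kHz.
169 kHz mod fs = 5.8 kHz.
5.8 kHz ≤ fs/2 = 27.2 kHz, appears at 5.8 kHz.
21 kHz ≤ fs/2 = 27.2 kHz, passes unchanged.
215.6 kHz mod fs = 52.4 kHz.
52.4 kHz > fs/2 = 27.2 kHz, folds to fs − 52.4 kHz = 2 kHz.
Distinct values: {2 kHz, 5.8 kHz, 13.1 kHz, 21 kHz}.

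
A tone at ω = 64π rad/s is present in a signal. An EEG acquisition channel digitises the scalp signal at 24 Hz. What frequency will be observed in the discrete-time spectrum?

ω = 64π rad/s → f = ω/(2π) = 32 Hz.
32 Hz mod fs = 8 Hz.
8 Hz ≤ fs/2 = 12 Hz, appears at 8 Hz.

8 Hz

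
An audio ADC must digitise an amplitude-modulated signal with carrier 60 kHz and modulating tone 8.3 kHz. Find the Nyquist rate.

AM sidebands sit at fc ± fm = 51.7 kHz and 68.3 kHz.
Highest-frequency component: 68.3 kHz.
Nyquist rate = 2 × 68.3 kHz = 136.6 kHz.

136.6 kHz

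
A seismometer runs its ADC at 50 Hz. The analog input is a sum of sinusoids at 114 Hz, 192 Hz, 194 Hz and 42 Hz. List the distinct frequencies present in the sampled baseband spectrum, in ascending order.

6 Hz, 8 Hz, 14 Hz

fs/2 = 25 Hz.
114 Hz mod fs = 14 Hz.
14 Hz ≤ fs/2 = 25 Hz, appears at 14 Hz.
192 Hz mod fs = 42 Hz.
42 Hz > fs/2 = 25 Hz, folds to fs − 42 Hz = 8 Hz.
194 Hz mod fs = 44 Hz.
44 Hz > fs/2 = 25 Hz, folds to fs − 44 Hz = 6 Hz.
42 Hz > fs/2 = 25 Hz, folds to fs − 42 Hz = 8 Hz.
Distinct values: {6 Hz, 8 Hz, 14 Hz}.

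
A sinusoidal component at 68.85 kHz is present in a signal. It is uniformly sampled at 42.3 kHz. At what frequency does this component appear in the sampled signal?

15.75 kHz

68.85 kHz mod fs = 26.55 kHz.
26.55 kHz > fs/2 = 21.15 kHz, folds to fs − 26.55 kHz = 15.75 kHz.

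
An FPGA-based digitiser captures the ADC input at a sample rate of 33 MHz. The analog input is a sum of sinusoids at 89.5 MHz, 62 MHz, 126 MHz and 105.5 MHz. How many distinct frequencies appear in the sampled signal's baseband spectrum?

4

fs/2 = 16.5 MHz.
89.5 MHz mod fs = 23.5 MHz.
23.5 MHz > fs/2 = 16.5 MHz, folds to fs − 23.5 MHz = 9.5 MHz.
62 MHz mod fs = 29 MHz.
29 MHz > fs/2 = 16.5 MHz, folds to fs − 29 MHz = 4 MHz.
126 MHz mod fs = 27 MHz.
27 MHz > fs/2 = 16.5 MHz, folds to fs − 27 MHz = 6 MHz.
105.5 MHz mod fs = 6.5 MHz.
6.5 MHz ≤ fs/2 = 16.5 MHz, appears at 6.5 MHz.
Distinct values: {4 MHz, 6 MHz, 6.5 MHz, 9.5 MHz} → 4.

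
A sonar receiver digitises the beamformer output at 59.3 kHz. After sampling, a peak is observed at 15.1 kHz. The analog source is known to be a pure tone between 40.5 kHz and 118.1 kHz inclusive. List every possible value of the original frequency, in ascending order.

Frequencies that alias to 15.1 kHz are k·fs ± 15.1 kHz for integer k ≥ 0.
k=0: 15.1 kHz.
k=1: 44.2 kHz, 74.4 kHz.
k=2: 103.5 kHz, 133.7 kHz.
k=3: 162.8 kHz, 193 kHz.
Within [40.5 kHz, 118.1 kHz]: 44.2 kHz, 74.4 kHz, 103.5 kHz.

44.2 kHz, 74.4 kHz, 103.5 kHz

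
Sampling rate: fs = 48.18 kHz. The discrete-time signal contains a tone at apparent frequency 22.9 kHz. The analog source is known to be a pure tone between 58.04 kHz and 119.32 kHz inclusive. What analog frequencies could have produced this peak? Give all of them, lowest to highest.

71.08 kHz, 73.46 kHz, 119.26 kHz

Frequencies that alias to 22.9 kHz are k·fs ± 22.9 kHz for integer k ≥ 0.
k=0: 22.9 kHz.
k=1: 25.28 kHz, 71.08 kHz.
k=2: 73.46 kHz, 119.26 kHz.
k=3: 121.64 kHz, 167.44 kHz.
Within [58.04 kHz, 119.32 kHz]: 71.08 kHz, 73.46 kHz, 119.26 kHz.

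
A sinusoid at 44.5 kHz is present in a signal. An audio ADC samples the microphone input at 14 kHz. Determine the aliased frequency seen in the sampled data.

44.5 kHz mod fs = 2.5 kHz.
2.5 kHz ≤ fs/2 = 7 kHz, appears at 2.5 kHz.

2.5 kHz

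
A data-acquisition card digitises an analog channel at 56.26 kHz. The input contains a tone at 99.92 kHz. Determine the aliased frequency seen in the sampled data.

12.6 kHz

99.92 kHz mod fs = 43.66 kHz.
43.66 kHz > fs/2 = 28.13 kHz, folds to fs − 43.66 kHz = 12.6 kHz.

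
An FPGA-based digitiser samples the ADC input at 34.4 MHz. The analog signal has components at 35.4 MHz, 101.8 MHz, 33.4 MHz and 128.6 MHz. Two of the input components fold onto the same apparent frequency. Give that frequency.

1 MHz

fs/2 = 17.2 MHz.
35.4 MHz mod fs = 1 MHz.
1 MHz ≤ fs/2 = 17.2 MHz, appears at 1 MHz.
101.8 MHz mod fs = 33 MHz.
33 MHz > fs/2 = 17.2 MHz, folds to fs − 33 MHz = 1.4 MHz.
33.4 MHz > fs/2 = 17.2 MHz, folds to fs − 33.4 MHz = 1 MHz.
128.6 MHz mod fs = 25.4 MHz.
25.4 MHz > fs/2 = 17.2 MHz, folds to fs − 25.4 MHz = 9 MHz.
33.4 MHz and 35.4 MHz both map to 1 MHz.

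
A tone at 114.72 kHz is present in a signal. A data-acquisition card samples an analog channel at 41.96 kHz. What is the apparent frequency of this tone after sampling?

11.16 kHz

114.72 kHz mod fs = 30.8 kHz.
30.8 kHz > fs/2 = 20.98 kHz, folds to fs − 30.8 kHz = 11.16 kHz.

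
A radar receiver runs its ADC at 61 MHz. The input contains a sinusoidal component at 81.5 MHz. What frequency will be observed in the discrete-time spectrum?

81.5 MHz mod fs = 20.5 MHz.
20.5 MHz ≤ fs/2 = 30.5 MHz, appears at 20.5 MHz.

20.5 MHz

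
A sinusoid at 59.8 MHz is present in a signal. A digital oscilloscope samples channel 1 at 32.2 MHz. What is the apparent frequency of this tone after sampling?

59.8 MHz mod fs = 27.6 MHz.
27.6 MHz > fs/2 = 16.1 MHz, folds to fs − 27.6 MHz = 4.6 MHz.

4.6 MHz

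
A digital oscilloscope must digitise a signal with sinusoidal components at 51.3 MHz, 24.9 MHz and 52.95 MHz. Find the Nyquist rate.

105.9 MHz

Highest-frequency component: 52.95 MHz.
Nyquist rate = 2 × 52.95 MHz = 105.9 MHz.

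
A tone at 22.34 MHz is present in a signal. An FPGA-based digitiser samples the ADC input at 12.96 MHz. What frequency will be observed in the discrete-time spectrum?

22.34 MHz mod fs = 9.38 MHz.
9.38 MHz > fs/2 = 6.48 MHz, folds to fs − 9.38 MHz = 3.58 MHz.

3.58 MHz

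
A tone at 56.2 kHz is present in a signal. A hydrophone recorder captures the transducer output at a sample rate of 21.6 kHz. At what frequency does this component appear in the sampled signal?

56.2 kHz mod fs = 13 kHz.
13 kHz > fs/2 = 10.8 kHz, folds to fs − 13 kHz = 8.6 kHz.

8.6 kHz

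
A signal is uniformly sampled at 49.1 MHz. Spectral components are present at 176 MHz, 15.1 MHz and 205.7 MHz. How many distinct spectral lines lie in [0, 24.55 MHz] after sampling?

3

fs/2 = 24.55 MHz.
176 MHz mod fs = 28.7 MHz.
28.7 MHz > fs/2 = 24.55 MHz, folds to fs − 28.7 MHz = 20.4 MHz.
15.1 MHz ≤ fs/2 = 24.55 MHz, passes unchanged.
205.7 MHz mod fs = 9.3 MHz.
9.3 MHz ≤ fs/2 = 24.55 MHz, appears at 9.3 MHz.
Distinct values: {9.3 MHz, 15.1 MHz, 20.4 MHz} → 3.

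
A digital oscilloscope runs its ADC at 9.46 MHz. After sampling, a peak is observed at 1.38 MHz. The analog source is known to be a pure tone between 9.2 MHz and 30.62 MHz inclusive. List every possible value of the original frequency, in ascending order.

10.84 MHz, 17.54 MHz, 20.3 MHz, 27 MHz, 29.76 MHz

Frequencies that alias to 1.38 MHz are k·fs ± 1.38 MHz for integer k ≥ 0.
k=0: 1.38 MHz.
k=1: 8.08 MHz, 10.84 MHz.
k=2: 17.54 MHz, 20.3 MHz.
k=3: 27 MHz, 29.76 MHz.
k=4: 36.46 MHz, 39.22 MHz.
Within [9.2 MHz, 30.62 MHz]: 10.84 MHz, 17.54 MHz, 20.3 MHz, 27 MHz, 29.76 MHz.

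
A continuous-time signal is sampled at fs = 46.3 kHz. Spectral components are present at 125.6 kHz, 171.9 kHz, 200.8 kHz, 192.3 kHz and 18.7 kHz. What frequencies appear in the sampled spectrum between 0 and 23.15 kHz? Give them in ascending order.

fs/2 = 23.15 kHz.
125.6 kHz mod fs = 33 kHz.
33 kHz > fs/2 = 23.15 kHz, folds to fs − 33 kHz = 13.3 kHz.
171.9 kHz mod fs = 33 kHz.
33 kHz > fs/2 = 23.15 kHz, folds to fs − 33 kHz = 13.3 kHz.
200.8 kHz mod fs = 15.6 kHz.
15.6 kHz ≤ fs/2 = 23.15 kHz, appears at 15.6 kHz.
192.3 kHz mod fs = 7.1 kHz.
7.1 kHz ≤ fs/2 = 23.15 kHz, appears at 7.1 kHz.
18.7 kHz ≤ fs/2 = 23.15 kHz, passes unchanged.
Distinct values: {7.1 kHz, 13.3 kHz, 15.6 kHz, 18.7 kHz}.

7.1 kHz, 13.3 kHz, 15.6 kHz, 18.7 kHz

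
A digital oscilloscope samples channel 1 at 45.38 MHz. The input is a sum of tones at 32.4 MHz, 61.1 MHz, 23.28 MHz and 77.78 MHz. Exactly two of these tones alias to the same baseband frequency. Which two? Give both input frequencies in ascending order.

fs/2 = 22.69 MHz.
32.4 MHz > fs/2 = 22.69 MHz, folds to fs − 32.4 MHz = 12.98 MHz.
61.1 MHz mod fs = 15.72 MHz.
15.72 MHz ≤ fs/2 = 22.69 MHz, appears at 15.72 MHz.
23.28 MHz > fs/2 = 22.69 MHz, folds to fs − 23.28 MHz = 22.1 MHz.
77.78 MHz mod fs = 32.4 MHz.
32.4 MHz > fs/2 = 22.69 MHz, folds to fs − 32.4 MHz = 12.98 MHz.
32.4 MHz and 77.78 MHz both map to 12.98 MHz.

32.4 MHz, 77.78 MHz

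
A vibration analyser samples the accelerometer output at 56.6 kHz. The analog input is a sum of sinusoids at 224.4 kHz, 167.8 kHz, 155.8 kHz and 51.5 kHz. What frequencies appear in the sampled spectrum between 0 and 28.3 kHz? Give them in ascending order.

2 kHz, 5.1 kHz, 14 kHz

fs/2 = 28.3 kHz.
224.4 kHz mod fs = 54.6 kHz.
54.6 kHz > fs/2 = 28.3 kHz, folds to fs − 54.6 kHz = 2 kHz.
167.8 kHz mod fs = 54.6 kHz.
54.6 kHz > fs/2 = 28.3 kHz, folds to fs − 54.6 kHz = 2 kHz.
155.8 kHz mod fs = 42.6 kHz.
42.6 kHz > fs/2 = 28.3 kHz, folds to fs − 42.6 kHz = 14 kHz.
51.5 kHz > fs/2 = 28.3 kHz, folds to fs − 51.5 kHz = 5.1 kHz.
Distinct values: {2 kHz, 5.1 kHz, 14 kHz}.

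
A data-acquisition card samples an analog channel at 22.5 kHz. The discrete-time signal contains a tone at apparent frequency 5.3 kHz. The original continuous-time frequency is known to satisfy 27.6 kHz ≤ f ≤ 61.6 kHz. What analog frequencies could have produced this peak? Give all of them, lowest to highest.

27.8 kHz, 39.7 kHz, 50.3 kHz

Frequencies that alias to 5.3 kHz are k·fs ± 5.3 kHz for integer k ≥ 0.
k=0: 5.3 kHz.
k=1: 17.2 kHz, 27.8 kHz.
k=2: 39.7 kHz, 50.3 kHz.
k=3: 62.2 kHz, 72.8 kHz.
Within [27.6 kHz, 61.6 kHz]: 27.8 kHz, 39.7 kHz, 50.3 kHz.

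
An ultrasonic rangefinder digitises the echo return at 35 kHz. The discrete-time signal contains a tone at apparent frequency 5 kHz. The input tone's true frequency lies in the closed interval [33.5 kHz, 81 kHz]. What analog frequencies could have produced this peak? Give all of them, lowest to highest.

40 kHz, 65 kHz, 75 kHz

Frequencies that alias to 5 kHz are k·fs ± 5 kHz for integer k ≥ 0.
k=0: 5 kHz.
k=1: 30 kHz, 40 kHz.
k=2: 65 kHz, 75 kHz.
k=3: 100 kHz, 110 kHz.
Within [33.5 kHz, 81 kHz]: 40 kHz, 65 kHz, 75 kHz.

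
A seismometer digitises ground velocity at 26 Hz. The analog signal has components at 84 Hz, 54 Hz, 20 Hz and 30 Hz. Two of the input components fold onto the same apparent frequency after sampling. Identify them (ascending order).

fs/2 = 13 Hz.
84 Hz mod fs = 6 Hz.
6 Hz ≤ fs/2 = 13 Hz, appears at 6 Hz.
54 Hz mod fs = 2 Hz.
2 Hz ≤ fs/2 = 13 Hz, appears at 2 Hz.
20 Hz > fs/2 = 13 Hz, folds to fs − 20 Hz = 6 Hz.
30 Hz mod fs = 4 Hz.
4 Hz ≤ fs/2 = 13 Hz, appears at 4 Hz.
20 Hz and 84 Hz both map to 6 Hz.

20 Hz, 84 Hz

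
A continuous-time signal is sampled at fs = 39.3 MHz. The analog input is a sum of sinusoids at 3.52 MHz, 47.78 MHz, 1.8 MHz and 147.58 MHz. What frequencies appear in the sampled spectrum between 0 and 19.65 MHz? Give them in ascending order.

1.8 MHz, 3.52 MHz, 8.48 MHz, 9.62 MHz

fs/2 = 19.65 MHz.
3.52 MHz ≤ fs/2 = 19.65 MHz, passes unchanged.
47.78 MHz mod fs = 8.48 MHz.
8.48 MHz ≤ fs/2 = 19.65 MHz, appears at 8.48 MHz.
1.8 MHz ≤ fs/2 = 19.65 MHz, passes unchanged.
147.58 MHz mod fs = 29.68 MHz.
29.68 MHz > fs/2 = 19.65 MHz, folds to fs − 29.68 MHz = 9.62 MHz.
Distinct values: {1.8 MHz, 3.52 MHz, 8.48 MHz, 9.62 MHz}.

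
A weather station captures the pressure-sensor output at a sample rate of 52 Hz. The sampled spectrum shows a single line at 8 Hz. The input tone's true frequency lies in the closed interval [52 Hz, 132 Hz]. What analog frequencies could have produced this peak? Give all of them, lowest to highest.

60 Hz, 96 Hz, 112 Hz

Frequencies that alias to 8 Hz are k·fs ± 8 Hz for integer k ≥ 0.
k=0: 8 Hz.
k=1: 44 Hz, 60 Hz.
k=2: 96 Hz, 112 Hz.
k=3: 148 Hz, 164 Hz.
Within [52 Hz, 132 Hz]: 60 Hz, 96 Hz, 112 Hz.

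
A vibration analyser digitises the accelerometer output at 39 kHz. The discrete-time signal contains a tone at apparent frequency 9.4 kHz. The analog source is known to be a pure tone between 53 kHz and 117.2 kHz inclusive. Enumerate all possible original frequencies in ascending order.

68.6 kHz, 87.4 kHz, 107.6 kHz

Frequencies that alias to 9.4 kHz are k·fs ± 9.4 kHz for integer k ≥ 0.
k=0: 9.4 kHz.
k=1: 29.6 kHz, 48.4 kHz.
k=2: 68.6 kHz, 87.4 kHz.
k=3: 107.6 kHz, 126.4 kHz.
k=4: 146.6 kHz, 165.4 kHz.
Within [53 kHz, 117.2 kHz]: 68.6 kHz, 87.4 kHz, 107.6 kHz.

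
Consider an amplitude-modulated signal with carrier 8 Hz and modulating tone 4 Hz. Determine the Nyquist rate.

24 Hz

AM sidebands sit at fc ± fm = 4 Hz and 12 Hz.
Highest-frequency component: 12 Hz.
Nyquist rate = 2 × 12 Hz = 24 Hz.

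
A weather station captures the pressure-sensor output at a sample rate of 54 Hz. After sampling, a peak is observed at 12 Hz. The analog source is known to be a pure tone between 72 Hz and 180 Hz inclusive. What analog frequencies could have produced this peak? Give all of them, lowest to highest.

Frequencies that alias to 12 Hz are k·fs ± 12 Hz for integer k ≥ 0.
k=0: 12 Hz.
k=1: 42 Hz, 66 Hz.
k=2: 96 Hz, 120 Hz.
k=3: 150 Hz, 174 Hz.
k=4: 204 Hz, 228 Hz.
Within [72 Hz, 180 Hz]: 96 Hz, 120 Hz, 150 Hz, 174 Hz.

96 Hz, 120 Hz, 150 Hz, 174 Hz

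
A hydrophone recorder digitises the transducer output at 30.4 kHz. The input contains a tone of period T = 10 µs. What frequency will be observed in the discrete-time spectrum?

T = 10 µs → f = 1/T = 100 kHz.
100 kHz mod fs = 8.8 kHz.
8.8 kHz ≤ fs/2 = 15.2 kHz, appears at 8.8 kHz.

8.8 kHz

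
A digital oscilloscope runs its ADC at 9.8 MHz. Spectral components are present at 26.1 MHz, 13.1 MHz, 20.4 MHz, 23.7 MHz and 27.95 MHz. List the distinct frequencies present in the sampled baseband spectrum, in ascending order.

0.8 MHz, 1.45 MHz, 3.3 MHz, 4.1 MHz

fs/2 = 4.9 MHz.
26.1 MHz mod fs = 6.5 MHz.
6.5 MHz > fs/2 = 4.9 MHz, folds to fs − 6.5 MHz = 3.3 MHz.
13.1 MHz mod fs = 3.3 MHz.
3.3 MHz ≤ fs/2 = 4.9 MHz, appears at 3.3 MHz.
20.4 MHz mod fs = 0.8 MHz.
0.8 MHz ≤ fs/2 = 4.9 MHz, appears at 0.8 MHz.
23.7 MHz mod fs = 4.1 MHz.
4.1 MHz ≤ fs/2 = 4.9 MHz, appears at 4.1 MHz.
27.95 MHz mod fs = 8.35 MHz.
8.35 MHz > fs/2 = 4.9 MHz, folds to fs − 8.35 MHz = 1.45 MHz.
Distinct values: {0.8 MHz, 1.45 MHz, 3.3 MHz, 4.1 MHz}.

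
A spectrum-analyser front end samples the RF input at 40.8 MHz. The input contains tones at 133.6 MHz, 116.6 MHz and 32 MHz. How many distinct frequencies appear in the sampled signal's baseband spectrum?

3

fs/2 = 20.4 MHz.
133.6 MHz mod fs = 11.2 MHz.
11.2 MHz ≤ fs/2 = 20.4 MHz, appears at 11.2 MHz.
116.6 MHz mod fs = 35 MHz.
35 MHz > fs/2 = 20.4 MHz, folds to fs − 35 MHz = 5.8 MHz.
32 MHz > fs/2 = 20.4 MHz, folds to fs − 32 MHz = 8.8 MHz.
Distinct values: {5.8 MHz, 8.8 MHz, 11.2 MHz} → 3.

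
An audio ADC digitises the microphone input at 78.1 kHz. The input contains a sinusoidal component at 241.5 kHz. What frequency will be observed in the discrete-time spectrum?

241.5 kHz mod fs = 7.2 kHz.
7.2 kHz ≤ fs/2 = 39.05 kHz, appears at 7.2 kHz.

7.2 kHz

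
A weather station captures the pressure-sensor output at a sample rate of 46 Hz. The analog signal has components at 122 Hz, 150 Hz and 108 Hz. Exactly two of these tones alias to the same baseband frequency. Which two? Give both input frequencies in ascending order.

108 Hz, 122 Hz

fs/2 = 23 Hz.
122 Hz mod fs = 30 Hz.
30 Hz > fs/2 = 23 Hz, folds to fs − 30 Hz = 16 Hz.
150 Hz mod fs = 12 Hz.
12 Hz ≤ fs/2 = 23 Hz, appears at 12 Hz.
108 Hz mod fs = 16 Hz.
16 Hz ≤ fs/2 = 23 Hz, appears at 16 Hz.
108 Hz and 122 Hz both map to 16 Hz.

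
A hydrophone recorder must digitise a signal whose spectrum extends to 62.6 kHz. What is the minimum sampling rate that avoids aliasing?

125.2 kHz

Nyquist rate = 2 × 62.6 kHz = 125.2 kHz.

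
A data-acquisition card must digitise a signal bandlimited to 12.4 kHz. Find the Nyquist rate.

24.8 kHz

Nyquist rate = 2 × 12.4 kHz = 24.8 kHz.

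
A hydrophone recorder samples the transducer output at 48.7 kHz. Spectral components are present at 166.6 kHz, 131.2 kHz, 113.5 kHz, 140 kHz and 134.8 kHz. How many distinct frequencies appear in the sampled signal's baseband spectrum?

5

fs/2 = 24.35 kHz.
166.6 kHz mod fs = 20.5 kHz.
20.5 kHz ≤ fs/2 = 24.35 kHz, appears at 20.5 kHz.
131.2 kHz mod fs = 33.8 kHz.
33.8 kHz > fs/2 = 24.35 kHz, folds to fs − 33.8 kHz = 14.9 kHz.
113.5 kHz mod fs = 16.1 kHz.
16.1 kHz ≤ fs/2 = 24.35 kHz, appears at 16.1 kHz.
140 kHz mod fs = 42.6 kHz.
42.6 kHz > fs/2 = 24.35 kHz, folds to fs − 42.6 kHz = 6.1 kHz.
134.8 kHz mod fs = 37.4 kHz.
37.4 kHz > fs/2 = 24.35 kHz, folds to fs − 37.4 kHz = 11.3 kHz.
Distinct values: {6.1 kHz, 11.3 kHz, 14.9 kHz, 16.1 kHz, 20.5 kHz} → 5.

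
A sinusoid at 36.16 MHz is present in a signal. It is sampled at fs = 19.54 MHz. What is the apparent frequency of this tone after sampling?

36.16 MHz mod fs = 16.62 MHz.
16.62 MHz > fs/2 = 9.77 MHz, folds to fs − 16.62 MHz = 2.92 MHz.

2.92 MHz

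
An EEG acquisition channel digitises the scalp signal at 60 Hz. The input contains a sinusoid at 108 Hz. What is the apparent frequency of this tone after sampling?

108 Hz mod fs = 48 Hz.
48 Hz > fs/2 = 30 Hz, folds to fs − 48 Hz = 12 Hz.

12 Hz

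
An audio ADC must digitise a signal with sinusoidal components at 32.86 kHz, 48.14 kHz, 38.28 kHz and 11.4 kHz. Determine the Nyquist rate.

96.28 kHz

Highest-frequency component: 48.14 kHz.
Nyquist rate = 2 × 48.14 kHz = 96.28 kHz.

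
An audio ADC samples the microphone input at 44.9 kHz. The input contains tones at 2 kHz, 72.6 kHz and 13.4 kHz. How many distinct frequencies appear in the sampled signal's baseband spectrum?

3

fs/2 = 22.45 kHz.
2 kHz ≤ fs/2 = 22.45 kHz, passes unchanged.
72.6 kHz mod fs = 27.7 kHz.
27.7 kHz > fs/2 = 22.45 kHz, folds to fs − 27.7 kHz = 17.2 kHz.
13.4 kHz ≤ fs/2 = 22.45 kHz, passes unchanged.
Distinct values: {2 kHz, 13.4 kHz, 17.2 kHz} → 3.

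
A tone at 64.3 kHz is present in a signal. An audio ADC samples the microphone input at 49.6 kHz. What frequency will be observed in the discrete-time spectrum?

64.3 kHz mod fs = 14.7 kHz.
14.7 kHz ≤ fs/2 = 24.8 kHz, appears at 14.7 kHz.

14.7 kHz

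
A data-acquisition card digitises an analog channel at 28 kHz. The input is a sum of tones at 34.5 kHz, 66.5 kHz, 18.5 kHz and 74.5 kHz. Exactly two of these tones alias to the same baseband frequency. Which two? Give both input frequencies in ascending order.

fs/2 = 14 kHz.
34.5 kHz mod fs = 6.5 kHz.
6.5 kHz ≤ fs/2 = 14 kHz, appears at 6.5 kHz.
66.5 kHz mod fs = 10.5 kHz.
10.5 kHz ≤ fs/2 = 14 kHz, appears at 10.5 kHz.
18.5 kHz > fs/2 = 14 kHz, folds to fs − 18.5 kHz = 9.5 kHz.
74.5 kHz mod fs = 18.5 kHz.
18.5 kHz > fs/2 = 14 kHz, folds to fs − 18.5 kHz = 9.5 kHz.
18.5 kHz and 74.5 kHz both map to 9.5 kHz.

18.5 kHz, 74.5 kHz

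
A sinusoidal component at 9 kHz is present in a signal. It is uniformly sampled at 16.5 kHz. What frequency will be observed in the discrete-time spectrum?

7.5 kHz

9 kHz > fs/2 = 8.25 kHz, folds to fs − 9 kHz = 7.5 kHz.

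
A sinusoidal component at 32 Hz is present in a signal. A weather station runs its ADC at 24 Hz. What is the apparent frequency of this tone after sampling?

32 Hz mod fs = 8 Hz.
8 Hz ≤ fs/2 = 12 Hz, appears at 8 Hz.

8 Hz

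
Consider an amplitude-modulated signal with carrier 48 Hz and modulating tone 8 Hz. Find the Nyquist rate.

112 Hz

AM sidebands sit at fc ± fm = 40 Hz and 56 Hz.
Highest-frequency component: 56 Hz.
Nyquist rate = 2 × 56 Hz = 112 Hz.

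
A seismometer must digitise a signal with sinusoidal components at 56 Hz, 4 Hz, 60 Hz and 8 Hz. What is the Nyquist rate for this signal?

Highest-frequency component: 60 Hz.
Nyquist rate = 2 × 60 Hz = 120 Hz.

120 Hz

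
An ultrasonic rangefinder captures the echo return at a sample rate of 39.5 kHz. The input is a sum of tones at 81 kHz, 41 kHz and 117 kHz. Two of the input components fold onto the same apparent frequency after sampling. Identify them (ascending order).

fs/2 = 19.75 kHz.
81 kHz mod fs = 2 kHz.
2 kHz ≤ fs/2 = 19.75 kHz, appears at 2 kHz.
41 kHz mod fs = 1.5 kHz.
1.5 kHz ≤ fs/2 = 19.75 kHz, appears at 1.5 kHz.
117 kHz mod fs = 38 kHz.
38 kHz > fs/2 = 19.75 kHz, folds to fs − 38 kHz = 1.5 kHz.
41 kHz and 117 kHz both map to 1.5 kHz.

41 kHz, 117 kHz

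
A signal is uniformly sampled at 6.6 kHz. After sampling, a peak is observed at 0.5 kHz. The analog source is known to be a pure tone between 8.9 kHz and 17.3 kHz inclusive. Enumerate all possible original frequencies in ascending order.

Frequencies that alias to 0.5 kHz are k·fs ± 0.5 kHz for integer k ≥ 0.
k=0: 0.5 kHz.
k=1: 6.1 kHz, 7.1 kHz.
k=2: 12.7 kHz, 13.7 kHz.
k=3: 19.3 kHz, 20.3 kHz.
Within [8.9 kHz, 17.3 kHz]: 12.7 kHz, 13.7 kHz.

12.7 kHz, 13.7 kHz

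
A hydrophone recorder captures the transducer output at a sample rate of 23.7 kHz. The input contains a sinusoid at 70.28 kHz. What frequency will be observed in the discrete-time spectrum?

70.28 kHz mod fs = 22.88 kHz.
22.88 kHz > fs/2 = 11.85 kHz, folds to fs − 22.88 kHz = 0.82 kHz.

0.82 kHz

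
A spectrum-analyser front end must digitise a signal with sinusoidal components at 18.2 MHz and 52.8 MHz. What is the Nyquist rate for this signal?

Highest-frequency component: 52.8 MHz.
Nyquist rate = 2 × 52.8 MHz = 105.6 MHz.

105.6 MHz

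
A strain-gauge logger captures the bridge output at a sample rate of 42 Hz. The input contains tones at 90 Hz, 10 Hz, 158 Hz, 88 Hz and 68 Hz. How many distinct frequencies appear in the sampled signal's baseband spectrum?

fs/2 = 21 Hz.
90 Hz mod fs = 6 Hz.
6 Hz ≤ fs/2 = 21 Hz, appears at 6 Hz.
10 Hz ≤ fs/2 = 21 Hz, passes unchanged.
158 Hz mod fs = 32 Hz.
32 Hz > fs/2 = 21 Hz, folds to fs − 32 Hz = 10 Hz.
88 Hz mod fs = 4 Hz.
4 Hz ≤ fs/2 = 21 Hz, appears at 4 Hz.
68 Hz mod fs = 26 Hz.
26 Hz > fs/2 = 21 Hz, folds to fs − 26 Hz = 16 Hz.
Distinct values: {4 Hz, 6 Hz, 10 Hz, 16 Hz} → 4.

4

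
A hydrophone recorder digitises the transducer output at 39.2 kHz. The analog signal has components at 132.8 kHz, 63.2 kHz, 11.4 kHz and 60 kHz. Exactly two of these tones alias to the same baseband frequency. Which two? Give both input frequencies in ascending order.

63.2 kHz, 132.8 kHz

fs/2 = 19.6 kHz.
132.8 kHz mod fs = 15.2 kHz.
15.2 kHz ≤ fs/2 = 19.6 kHz, appears at 15.2 kHz.
63.2 kHz mod fs = 24 kHz.
24 kHz > fs/2 = 19.6 kHz, folds to fs − 24 kHz = 15.2 kHz.
11.4 kHz ≤ fs/2 = 19.6 kHz, passes unchanged.
60 kHz mod fs = 20.8 kHz.
20.8 kHz > fs/2 = 19.6 kHz, folds to fs − 20.8 kHz = 18.4 kHz.
63.2 kHz and 132.8 kHz both map to 15.2 kHz.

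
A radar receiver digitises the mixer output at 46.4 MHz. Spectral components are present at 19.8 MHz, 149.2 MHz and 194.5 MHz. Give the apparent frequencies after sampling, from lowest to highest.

8.9 MHz, 10 MHz, 19.8 MHz

fs/2 = 23.2 MHz.
19.8 MHz ≤ fs/2 = 23.2 MHz, passes unchanged.
149.2 MHz mod fs = 10 MHz.
10 MHz ≤ fs/2 = 23.2 MHz, appears at 10 MHz.
194.5 MHz mod fs = 8.9 MHz.
8.9 MHz ≤ fs/2 = 23.2 MHz, appears at 8.9 MHz.
Distinct values: {8.9 MHz, 10 MHz, 19.8 MHz}.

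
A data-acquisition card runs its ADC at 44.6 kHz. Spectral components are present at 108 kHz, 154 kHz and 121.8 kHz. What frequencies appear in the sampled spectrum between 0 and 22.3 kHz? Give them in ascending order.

12 kHz, 18.8 kHz, 20.2 kHz

fs/2 = 22.3 kHz.
108 kHz mod fs = 18.8 kHz.
18.8 kHz ≤ fs/2 = 22.3 kHz, appears at 18.8 kHz.
154 kHz mod fs = 20.2 kHz.
20.2 kHz ≤ fs/2 = 22.3 kHz, appears at 20.2 kHz.
121.8 kHz mod fs = 32.6 kHz.
32.6 kHz > fs/2 = 22.3 kHz, folds to fs − 32.6 kHz = 12 kHz.
Distinct values: {12 kHz, 18.8 kHz, 20.2 kHz}.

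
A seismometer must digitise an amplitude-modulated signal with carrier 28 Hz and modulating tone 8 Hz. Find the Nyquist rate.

AM sidebands sit at fc ± fm = 20 Hz and 36 Hz.
Highest-frequency component: 36 Hz.
Nyquist rate = 2 × 36 Hz = 72 Hz.

72 Hz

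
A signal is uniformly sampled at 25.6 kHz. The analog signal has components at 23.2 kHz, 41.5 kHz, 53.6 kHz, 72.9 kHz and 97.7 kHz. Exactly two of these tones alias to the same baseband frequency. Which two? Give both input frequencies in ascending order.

fs/2 = 12.8 kHz.
23.2 kHz > fs/2 = 12.8 kHz, folds to fs − 23.2 kHz = 2.4 kHz.
41.5 kHz mod fs = 15.9 kHz.
15.9 kHz > fs/2 = 12.8 kHz, folds to fs − 15.9 kHz = 9.7 kHz.
53.6 kHz mod fs = 2.4 kHz.
2.4 kHz ≤ fs/2 = 12.8 kHz, appears at 2.4 kHz.
72.9 kHz mod fs = 21.7 kHz.
21.7 kHz > fs/2 = 12.8 kHz, folds to fs − 21.7 kHz = 3.9 kHz.
97.7 kHz mod fs = 20.9 kHz.
20.9 kHz > fs/2 = 12.8 kHz, folds to fs − 20.9 kHz = 4.7 kHz.
23.2 kHz and 53.6 kHz both map to 2.4 kHz.

23.2 kHz, 53.6 kHz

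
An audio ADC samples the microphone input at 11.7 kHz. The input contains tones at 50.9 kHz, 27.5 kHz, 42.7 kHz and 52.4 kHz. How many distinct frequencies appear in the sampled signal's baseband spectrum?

fs/2 = 5.85 kHz.
50.9 kHz mod fs = 4.1 kHz.
4.1 kHz ≤ fs/2 = 5.85 kHz, appears at 4.1 kHz.
27.5 kHz mod fs = 4.1 kHz.
4.1 kHz ≤ fs/2 = 5.85 kHz, appears at 4.1 kHz.
42.7 kHz mod fs = 7.6 kHz.
7.6 kHz > fs/2 = 5.85 kHz, folds to fs − 7.6 kHz = 4.1 kHz.
52.4 kHz mod fs = 5.6 kHz.
5.6 kHz ≤ fs/2 = 5.85 kHz, appears at 5.6 kHz.
Distinct values: {4.1 kHz, 5.6 kHz} → 2.

2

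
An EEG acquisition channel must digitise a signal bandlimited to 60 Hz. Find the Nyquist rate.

Nyquist rate = 2 × 60 Hz = 120 Hz.

120 Hz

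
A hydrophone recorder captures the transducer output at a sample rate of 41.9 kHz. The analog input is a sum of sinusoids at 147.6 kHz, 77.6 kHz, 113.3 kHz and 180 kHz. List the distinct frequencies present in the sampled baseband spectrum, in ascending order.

fs/2 = 20.95 kHz.
147.6 kHz mod fs = 21.9 kHz.
21.9 kHz > fs/2 = 20.95 kHz, folds to fs − 21.9 kHz = 20 kHz.
77.6 kHz mod fs = 35.7 kHz.
35.7 kHz > fs/2 = 20.95 kHz, folds to fs − 35.7 kHz = 6.2 kHz.
113.3 kHz mod fs = 29.5 kHz.
29.5 kHz > fs/2 = 20.95 kHz, folds to fs − 29.5 kHz = 12.4 kHz.
180 kHz mod fs = 12.4 kHz.
12.4 kHz ≤ fs/2 = 20.95 kHz, appears at 12.4 kHz.
Distinct values: {6.2 kHz, 12.4 kHz, 20 kHz}.

6.2 kHz, 12.4 kHz, 20 kHz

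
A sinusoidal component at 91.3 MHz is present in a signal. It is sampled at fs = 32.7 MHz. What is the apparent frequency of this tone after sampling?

6.8 MHz

91.3 MHz mod fs = 25.9 MHz.
25.9 MHz > fs/2 = 16.35 MHz, folds to fs − 25.9 MHz = 6.8 MHz.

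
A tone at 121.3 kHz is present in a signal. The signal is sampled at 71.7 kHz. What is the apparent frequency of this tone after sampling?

22.1 kHz

121.3 kHz mod fs = 49.6 kHz.
49.6 kHz > fs/2 = 35.85 kHz, folds to fs − 49.6 kHz = 22.1 kHz.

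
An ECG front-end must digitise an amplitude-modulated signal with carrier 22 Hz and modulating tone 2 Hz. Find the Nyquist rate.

48 Hz

AM sidebands sit at fc ± fm = 20 Hz and 24 Hz.
Highest-frequency component: 24 Hz.
Nyquist rate = 2 × 24 Hz = 48 Hz.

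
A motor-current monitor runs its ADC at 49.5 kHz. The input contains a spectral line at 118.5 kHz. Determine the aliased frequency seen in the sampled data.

19.5 kHz

118.5 kHz mod fs = 19.5 kHz.
19.5 kHz ≤ fs/2 = 24.75 kHz, appears at 19.5 kHz.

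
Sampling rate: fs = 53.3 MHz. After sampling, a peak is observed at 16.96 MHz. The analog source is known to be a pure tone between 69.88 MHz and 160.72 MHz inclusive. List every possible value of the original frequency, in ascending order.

Frequencies that alias to 16.96 MHz are k·fs ± 16.96 MHz for integer k ≥ 0.
k=0: 16.96 MHz.
k=1: 36.34 MHz, 70.26 MHz.
k=2: 89.64 MHz, 123.56 MHz.
k=3: 142.94 MHz, 176.86 MHz.
k=4: 196.24 MHz, 230.16 MHz.
Within [69.88 MHz, 160.72 MHz]: 70.26 MHz, 89.64 MHz, 123.56 MHz, 142.94 MHz.

70.26 MHz, 89.64 MHz, 123.56 MHz, 142.94 MHz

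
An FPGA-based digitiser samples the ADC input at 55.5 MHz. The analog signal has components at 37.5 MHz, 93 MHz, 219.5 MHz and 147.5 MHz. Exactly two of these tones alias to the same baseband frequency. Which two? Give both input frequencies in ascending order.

fs/2 = 27.75 MHz.
37.5 MHz > fs/2 = 27.75 MHz, folds to fs − 37.5 MHz = 18 MHz.
93 MHz mod fs = 37.5 MHz.
37.5 MHz > fs/2 = 27.75 MHz, folds to fs − 37.5 MHz = 18 MHz.
219.5 MHz mod fs = 53 MHz.
53 MHz > fs/2 = 27.75 MHz, folds to fs − 53 MHz = 2.5 MHz.
147.5 MHz mod fs = 36.5 MHz.
36.5 MHz > fs/2 = 27.75 MHz, folds to fs − 36.5 MHz = 19 MHz.
37.5 MHz and 93 MHz both map to 18 MHz.

37.5 MHz, 93 MHz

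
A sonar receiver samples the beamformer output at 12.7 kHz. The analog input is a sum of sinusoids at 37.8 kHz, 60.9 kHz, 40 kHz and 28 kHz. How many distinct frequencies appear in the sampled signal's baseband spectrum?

fs/2 = 6.35 kHz.
37.8 kHz mod fs = 12.4 kHz.
12.4 kHz > fs/2 = 6.35 kHz, folds to fs − 12.4 kHz = 0.3 kHz.
60.9 kHz mod fs = 10.1 kHz.
10.1 kHz > fs/2 = 6.35 kHz, folds to fs − 10.1 kHz = 2.6 kHz.
40 kHz mod fs = 1.9 kHz.
1.9 kHz ≤ fs/2 = 6.35 kHz, appears at 1.9 kHz.
28 kHz mod fs = 2.6 kHz.
2.6 kHz ≤ fs/2 = 6.35 kHz, appears at 2.6 kHz.
Distinct values: {0.3 kHz, 1.9 kHz, 2.6 kHz} → 3.

3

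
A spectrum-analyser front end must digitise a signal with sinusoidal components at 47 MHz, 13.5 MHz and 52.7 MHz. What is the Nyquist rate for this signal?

105.4 MHz

Highest-frequency component: 52.7 MHz.
Nyquist rate = 2 × 52.7 MHz = 105.4 MHz.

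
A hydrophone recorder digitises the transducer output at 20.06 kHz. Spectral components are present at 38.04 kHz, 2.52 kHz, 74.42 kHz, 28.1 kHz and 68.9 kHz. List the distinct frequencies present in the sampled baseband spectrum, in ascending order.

fs/2 = 10.03 kHz.
38.04 kHz mod fs = 17.98 kHz.
17.98 kHz > fs/2 = 10.03 kHz, folds to fs − 17.98 kHz = 2.08 kHz.
2.52 kHz ≤ fs/2 = 10.03 kHz, passes unchanged.
74.42 kHz mod fs = 14.24 kHz.
14.24 kHz > fs/2 = 10.03 kHz, folds to fs − 14.24 kHz = 5.82 kHz.
28.1 kHz mod fs = 8.04 kHz.
8.04 kHz ≤ fs/2 = 10.03 kHz, appears at 8.04 kHz.
68.9 kHz mod fs = 8.72 kHz.
8.72 kHz ≤ fs/2 = 10.03 kHz, appears at 8.72 kHz.
Distinct values: {2.08 kHz, 2.52 kHz, 5.82 kHz, 8.04 kHz, 8.72 kHz}.

2.08 kHz, 2.52 kHz, 5.82 kHz, 8.04 kHz, 8.72 kHz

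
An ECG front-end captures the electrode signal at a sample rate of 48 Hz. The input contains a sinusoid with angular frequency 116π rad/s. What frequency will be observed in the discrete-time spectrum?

ω = 116π rad/s → f = ω/(2π) = 58 Hz.
58 Hz mod fs = 10 Hz.
10 Hz ≤ fs/2 = 24 Hz, appears at 10 Hz.

10 Hz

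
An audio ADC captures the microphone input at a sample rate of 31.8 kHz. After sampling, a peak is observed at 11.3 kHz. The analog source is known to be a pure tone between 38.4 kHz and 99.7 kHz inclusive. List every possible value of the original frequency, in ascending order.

43.1 kHz, 52.3 kHz, 74.9 kHz, 84.1 kHz

Frequencies that alias to 11.3 kHz are k·fs ± 11.3 kHz for integer k ≥ 0.
k=0: 11.3 kHz.
k=1: 20.5 kHz, 43.1 kHz.
k=2: 52.3 kHz, 74.9 kHz.
k=3: 84.1 kHz, 106.7 kHz.
k=4: 115.9 kHz, 138.5 kHz.
Within [38.4 kHz, 99.7 kHz]: 43.1 kHz, 52.3 kHz, 74.9 kHz, 84.1 kHz.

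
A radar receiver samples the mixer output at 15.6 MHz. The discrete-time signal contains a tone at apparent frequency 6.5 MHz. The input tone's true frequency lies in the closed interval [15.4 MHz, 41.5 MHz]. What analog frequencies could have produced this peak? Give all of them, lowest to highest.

22.1 MHz, 24.7 MHz, 37.7 MHz, 40.3 MHz

Frequencies that alias to 6.5 MHz are k·fs ± 6.5 MHz for integer k ≥ 0.
k=0: 6.5 MHz.
k=1: 9.1 MHz, 22.1 MHz.
k=2: 24.7 MHz, 37.7 MHz.
k=3: 40.3 MHz, 53.3 MHz.
k=4: 55.9 MHz, 68.9 MHz.
Within [15.4 MHz, 41.5 MHz]: 22.1 MHz, 24.7 MHz, 37.7 MHz, 40.3 MHz.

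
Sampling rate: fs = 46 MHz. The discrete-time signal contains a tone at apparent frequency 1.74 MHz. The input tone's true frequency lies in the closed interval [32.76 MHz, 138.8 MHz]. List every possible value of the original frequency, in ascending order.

Frequencies that alias to 1.74 MHz are k·fs ± 1.74 MHz for integer k ≥ 0.
k=0: 1.74 MHz.
k=1: 44.26 MHz, 47.74 MHz.
k=2: 90.26 MHz, 93.74 MHz.
k=3: 136.26 MHz, 139.74 MHz.
k=4: 182.26 MHz, 185.74 MHz.
Within [32.76 MHz, 138.8 MHz]: 44.26 MHz, 47.74 MHz, 90.26 MHz, 93.74 MHz, 136.26 MHz.

44.26 MHz, 47.74 MHz, 90.26 MHz, 93.74 MHz, 136.26 MHz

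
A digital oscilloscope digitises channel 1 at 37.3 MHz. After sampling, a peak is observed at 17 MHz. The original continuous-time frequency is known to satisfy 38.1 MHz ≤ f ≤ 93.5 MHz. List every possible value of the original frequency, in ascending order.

54.3 MHz, 57.6 MHz, 91.6 MHz

Frequencies that alias to 17 MHz are k·fs ± 17 MHz for integer k ≥ 0.
k=0: 17 MHz.
k=1: 20.3 MHz, 54.3 MHz.
k=2: 57.6 MHz, 91.6 MHz.
k=3: 94.9 MHz, 128.9 MHz.
Within [38.1 MHz, 93.5 MHz]: 54.3 MHz, 57.6 MHz, 91.6 MHz.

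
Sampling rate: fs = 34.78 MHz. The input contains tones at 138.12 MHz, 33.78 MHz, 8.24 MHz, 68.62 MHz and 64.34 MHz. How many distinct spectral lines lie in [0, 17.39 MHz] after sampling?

4

fs/2 = 17.39 MHz.
138.12 MHz mod fs = 33.78 MHz.
33.78 MHz > fs/2 = 17.39 MHz, folds to fs − 33.78 MHz = 1 MHz.
33.78 MHz > fs/2 = 17.39 MHz, folds to fs − 33.78 MHz = 1 MHz.
8.24 MHz ≤ fs/2 = 17.39 MHz, passes unchanged.
68.62 MHz mod fs = 33.84 MHz.
33.84 MHz > fs/2 = 17.39 MHz, folds to fs − 33.84 MHz = 0.94 MHz.
64.34 MHz mod fs = 29.56 MHz.
29.56 MHz > fs/2 = 17.39 MHz, folds to fs − 29.56 MHz = 5.22 MHz.
Distinct values: {0.94 MHz, 1 MHz, 5.22 MHz, 8.24 MHz} → 4.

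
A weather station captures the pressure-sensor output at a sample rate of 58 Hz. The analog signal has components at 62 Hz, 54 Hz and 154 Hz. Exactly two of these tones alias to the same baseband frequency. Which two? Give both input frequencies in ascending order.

fs/2 = 29 Hz.
62 Hz mod fs = 4 Hz.
4 Hz ≤ fs/2 = 29 Hz, appears at 4 Hz.
54 Hz > fs/2 = 29 Hz, folds to fs − 54 Hz = 4 Hz.
154 Hz mod fs = 38 Hz.
38 Hz > fs/2 = 29 Hz, folds to fs − 38 Hz = 20 Hz.
54 Hz and 62 Hz both map to 4 Hz.

54 Hz, 62 Hz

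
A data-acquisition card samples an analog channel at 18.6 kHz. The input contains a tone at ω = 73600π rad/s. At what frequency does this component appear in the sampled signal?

ω = 73600π rad/s → f = ω/(2π) = 36800 Hz = 36.8 kHz.
36.8 kHz mod fs = 18.2 kHz.
18.2 kHz > fs/2 = 9.3 kHz, folds to fs − 18.2 kHz = 0.4 kHz.

0.4 kHz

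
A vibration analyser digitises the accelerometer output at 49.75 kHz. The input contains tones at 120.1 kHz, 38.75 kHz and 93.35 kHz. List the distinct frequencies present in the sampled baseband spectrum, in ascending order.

6.15 kHz, 11 kHz, 20.6 kHz

fs/2 = 24.875 kHz.
120.1 kHz mod fs = 20.6 kHz.
20.6 kHz ≤ fs/2 = 24.875 kHz, appears at 20.6 kHz.
38.75 kHz > fs/2 = 24.875 kHz, folds to fs − 38.75 kHz = 11 kHz.
93.35 kHz mod fs = 43.6 kHz.
43.6 kHz > fs/2 = 24.875 kHz, folds to fs − 43.6 kHz = 6.15 kHz.
Distinct values: {6.15 kHz, 11 kHz, 20.6 kHz}.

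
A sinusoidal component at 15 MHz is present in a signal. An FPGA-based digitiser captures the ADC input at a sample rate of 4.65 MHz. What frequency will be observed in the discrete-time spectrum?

15 MHz mod fs = 1.05 MHz.
1.05 MHz ≤ fs/2 = 2.325 MHz, appears at 1.05 MHz.

1.05 MHz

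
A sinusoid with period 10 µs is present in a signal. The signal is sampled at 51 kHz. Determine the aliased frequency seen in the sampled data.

2 kHz

T = 10 µs → f = 1/T = 100 kHz.
100 kHz mod fs = 49 kHz.
49 kHz > fs/2 = 25.5 kHz, folds to fs − 49 kHz = 2 kHz.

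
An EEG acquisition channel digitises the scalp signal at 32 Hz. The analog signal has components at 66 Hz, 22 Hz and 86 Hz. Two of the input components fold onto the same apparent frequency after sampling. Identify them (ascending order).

fs/2 = 16 Hz.
66 Hz mod fs = 2 Hz.
2 Hz ≤ fs/2 = 16 Hz, appears at 2 Hz.
22 Hz > fs/2 = 16 Hz, folds to fs − 22 Hz = 10 Hz.
86 Hz mod fs = 22 Hz.
22 Hz > fs/2 = 16 Hz, folds to fs − 22 Hz = 10 Hz.
22 Hz and 86 Hz both map to 10 Hz.

22 Hz, 86 Hz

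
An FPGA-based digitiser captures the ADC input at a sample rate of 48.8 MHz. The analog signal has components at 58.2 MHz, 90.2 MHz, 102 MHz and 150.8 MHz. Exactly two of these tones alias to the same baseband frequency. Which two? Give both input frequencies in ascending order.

102 MHz, 150.8 MHz

fs/2 = 24.4 MHz.
58.2 MHz mod fs = 9.4 MHz.
9.4 MHz ≤ fs/2 = 24.4 MHz, appears at 9.4 MHz.
90.2 MHz mod fs = 41.4 MHz.
41.4 MHz > fs/2 = 24.4 MHz, folds to fs − 41.4 MHz = 7.4 MHz.
102 MHz mod fs = 4.4 MHz.
4.4 MHz ≤ fs/2 = 24.4 MHz, appears at 4.4 MHz.
150.8 MHz mod fs = 4.4 MHz.
4.4 MHz ≤ fs/2 = 24.4 MHz, appears at 4.4 MHz.
102 MHz and 150.8 MHz both map to 4.4 MHz.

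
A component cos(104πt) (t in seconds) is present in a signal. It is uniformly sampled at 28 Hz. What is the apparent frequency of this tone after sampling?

4 Hz

ω = 104π rad/s → f = ω/(2π) = 52 Hz.
52 Hz mod fs = 24 Hz.
24 Hz > fs/2 = 14 Hz, folds to fs − 24 Hz = 4 Hz.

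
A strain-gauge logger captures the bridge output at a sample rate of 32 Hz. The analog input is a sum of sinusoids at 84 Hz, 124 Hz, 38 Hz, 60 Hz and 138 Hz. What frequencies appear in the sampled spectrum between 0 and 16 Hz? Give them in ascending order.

4 Hz, 6 Hz, 10 Hz, 12 Hz

fs/2 = 16 Hz.
84 Hz mod fs = 20 Hz.
20 Hz > fs/2 = 16 Hz, folds to fs − 20 Hz = 12 Hz.
124 Hz mod fs = 28 Hz.
28 Hz > fs/2 = 16 Hz, folds to fs − 28 Hz = 4 Hz.
38 Hz mod fs = 6 Hz.
6 Hz ≤ fs/2 = 16 Hz, appears at 6 Hz.
60 Hz mod fs = 28 Hz.
28 Hz > fs/2 = 16 Hz, folds to fs − 28 Hz = 4 Hz.
138 Hz mod fs = 10 Hz.
10 Hz ≤ fs/2 = 16 Hz, appears at 10 Hz.
Distinct values: {4 Hz, 6 Hz, 10 Hz, 12 Hz}.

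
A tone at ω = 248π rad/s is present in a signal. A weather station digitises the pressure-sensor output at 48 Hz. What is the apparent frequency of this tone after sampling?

20 Hz

ω = 248π rad/s → f = ω/(2π) = 124 Hz.
124 Hz mod fs = 28 Hz.
28 Hz > fs/2 = 24 Hz, folds to fs − 28 Hz = 20 Hz.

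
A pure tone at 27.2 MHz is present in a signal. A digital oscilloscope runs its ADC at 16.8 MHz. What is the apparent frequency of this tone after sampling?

27.2 MHz mod fs = 10.4 MHz.
10.4 MHz > fs/2 = 8.4 MHz, folds to fs − 10.4 MHz = 6.4 MHz.

6.4 MHz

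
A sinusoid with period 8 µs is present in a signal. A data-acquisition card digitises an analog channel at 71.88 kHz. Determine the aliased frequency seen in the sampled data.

18.76 kHz

T = 8 µs → f = 1/T = 125 kHz.
125 kHz mod fs = 53.12 kHz.
53.12 kHz > fs/2 = 35.94 kHz, folds to fs − 53.12 kHz = 18.76 kHz.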